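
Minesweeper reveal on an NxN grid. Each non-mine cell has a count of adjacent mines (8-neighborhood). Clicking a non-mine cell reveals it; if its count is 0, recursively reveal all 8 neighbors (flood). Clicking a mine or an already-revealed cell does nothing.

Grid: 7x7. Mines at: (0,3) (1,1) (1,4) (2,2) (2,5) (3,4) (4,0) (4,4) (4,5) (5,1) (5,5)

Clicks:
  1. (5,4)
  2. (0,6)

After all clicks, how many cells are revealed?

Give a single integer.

Answer: 5

Derivation:
Click 1 (5,4) count=3: revealed 1 new [(5,4)] -> total=1
Click 2 (0,6) count=0: revealed 4 new [(0,5) (0,6) (1,5) (1,6)] -> total=5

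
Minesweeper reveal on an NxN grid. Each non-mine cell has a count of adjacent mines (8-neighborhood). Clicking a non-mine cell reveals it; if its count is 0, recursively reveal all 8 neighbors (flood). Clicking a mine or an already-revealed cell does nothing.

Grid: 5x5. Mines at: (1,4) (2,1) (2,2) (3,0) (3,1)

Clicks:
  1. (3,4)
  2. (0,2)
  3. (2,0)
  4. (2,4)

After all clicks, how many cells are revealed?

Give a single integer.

Click 1 (3,4) count=0: revealed 8 new [(2,3) (2,4) (3,2) (3,3) (3,4) (4,2) (4,3) (4,4)] -> total=8
Click 2 (0,2) count=0: revealed 8 new [(0,0) (0,1) (0,2) (0,3) (1,0) (1,1) (1,2) (1,3)] -> total=16
Click 3 (2,0) count=3: revealed 1 new [(2,0)] -> total=17
Click 4 (2,4) count=1: revealed 0 new [(none)] -> total=17

Answer: 17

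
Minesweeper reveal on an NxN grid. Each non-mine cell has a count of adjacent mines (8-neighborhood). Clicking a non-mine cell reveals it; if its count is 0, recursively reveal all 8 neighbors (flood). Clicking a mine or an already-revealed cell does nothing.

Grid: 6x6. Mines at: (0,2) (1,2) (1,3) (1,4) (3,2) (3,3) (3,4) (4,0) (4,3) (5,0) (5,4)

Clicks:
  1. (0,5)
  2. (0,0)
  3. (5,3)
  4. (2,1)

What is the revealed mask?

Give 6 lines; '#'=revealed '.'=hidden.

Click 1 (0,5) count=1: revealed 1 new [(0,5)] -> total=1
Click 2 (0,0) count=0: revealed 8 new [(0,0) (0,1) (1,0) (1,1) (2,0) (2,1) (3,0) (3,1)] -> total=9
Click 3 (5,3) count=2: revealed 1 new [(5,3)] -> total=10
Click 4 (2,1) count=2: revealed 0 new [(none)] -> total=10

Answer: ##...#
##....
##....
##....
......
...#..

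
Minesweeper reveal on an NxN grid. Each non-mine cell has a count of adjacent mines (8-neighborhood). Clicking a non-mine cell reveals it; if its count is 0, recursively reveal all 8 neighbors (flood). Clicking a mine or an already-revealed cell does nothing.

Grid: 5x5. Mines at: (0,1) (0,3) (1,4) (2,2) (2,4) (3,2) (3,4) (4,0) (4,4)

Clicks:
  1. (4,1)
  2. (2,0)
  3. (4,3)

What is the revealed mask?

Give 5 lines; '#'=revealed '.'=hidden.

Answer: .....
##...
##...
##...
.#.#.

Derivation:
Click 1 (4,1) count=2: revealed 1 new [(4,1)] -> total=1
Click 2 (2,0) count=0: revealed 6 new [(1,0) (1,1) (2,0) (2,1) (3,0) (3,1)] -> total=7
Click 3 (4,3) count=3: revealed 1 new [(4,3)] -> total=8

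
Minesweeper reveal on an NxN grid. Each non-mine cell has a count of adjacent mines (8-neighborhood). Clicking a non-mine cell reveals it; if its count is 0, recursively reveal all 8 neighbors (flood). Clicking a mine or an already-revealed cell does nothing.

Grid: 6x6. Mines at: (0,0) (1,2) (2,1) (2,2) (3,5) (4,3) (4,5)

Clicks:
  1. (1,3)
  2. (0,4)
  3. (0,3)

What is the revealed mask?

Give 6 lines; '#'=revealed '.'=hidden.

Answer: ...###
...###
...###
......
......
......

Derivation:
Click 1 (1,3) count=2: revealed 1 new [(1,3)] -> total=1
Click 2 (0,4) count=0: revealed 8 new [(0,3) (0,4) (0,5) (1,4) (1,5) (2,3) (2,4) (2,5)] -> total=9
Click 3 (0,3) count=1: revealed 0 new [(none)] -> total=9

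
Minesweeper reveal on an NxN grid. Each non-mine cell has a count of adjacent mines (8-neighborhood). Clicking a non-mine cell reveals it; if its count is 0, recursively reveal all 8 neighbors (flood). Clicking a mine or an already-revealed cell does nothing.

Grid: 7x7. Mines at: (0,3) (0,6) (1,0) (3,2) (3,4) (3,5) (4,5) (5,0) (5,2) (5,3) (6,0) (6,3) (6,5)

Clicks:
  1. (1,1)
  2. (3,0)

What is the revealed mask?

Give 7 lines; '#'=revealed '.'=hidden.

Click 1 (1,1) count=1: revealed 1 new [(1,1)] -> total=1
Click 2 (3,0) count=0: revealed 6 new [(2,0) (2,1) (3,0) (3,1) (4,0) (4,1)] -> total=7

Answer: .......
.#.....
##.....
##.....
##.....
.......
.......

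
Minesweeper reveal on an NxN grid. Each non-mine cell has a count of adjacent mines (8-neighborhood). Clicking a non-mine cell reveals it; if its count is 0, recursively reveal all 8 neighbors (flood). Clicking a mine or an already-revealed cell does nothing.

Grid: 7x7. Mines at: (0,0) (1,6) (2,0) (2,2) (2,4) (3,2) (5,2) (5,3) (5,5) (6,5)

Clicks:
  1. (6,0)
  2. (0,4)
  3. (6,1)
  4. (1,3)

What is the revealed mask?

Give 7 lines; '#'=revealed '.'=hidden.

Answer: .#####.
.#####.
.......
##.....
##.....
##.....
##.....

Derivation:
Click 1 (6,0) count=0: revealed 8 new [(3,0) (3,1) (4,0) (4,1) (5,0) (5,1) (6,0) (6,1)] -> total=8
Click 2 (0,4) count=0: revealed 10 new [(0,1) (0,2) (0,3) (0,4) (0,5) (1,1) (1,2) (1,3) (1,4) (1,5)] -> total=18
Click 3 (6,1) count=1: revealed 0 new [(none)] -> total=18
Click 4 (1,3) count=2: revealed 0 new [(none)] -> total=18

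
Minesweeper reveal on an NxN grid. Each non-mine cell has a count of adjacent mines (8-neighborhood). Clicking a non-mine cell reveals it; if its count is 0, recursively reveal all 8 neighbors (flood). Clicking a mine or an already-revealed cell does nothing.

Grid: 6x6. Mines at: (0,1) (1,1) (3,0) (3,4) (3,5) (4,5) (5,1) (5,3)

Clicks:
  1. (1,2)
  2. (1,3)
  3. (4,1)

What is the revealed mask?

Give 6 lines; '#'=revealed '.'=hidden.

Click 1 (1,2) count=2: revealed 1 new [(1,2)] -> total=1
Click 2 (1,3) count=0: revealed 11 new [(0,2) (0,3) (0,4) (0,5) (1,3) (1,4) (1,5) (2,2) (2,3) (2,4) (2,5)] -> total=12
Click 3 (4,1) count=2: revealed 1 new [(4,1)] -> total=13

Answer: ..####
..####
..####
......
.#....
......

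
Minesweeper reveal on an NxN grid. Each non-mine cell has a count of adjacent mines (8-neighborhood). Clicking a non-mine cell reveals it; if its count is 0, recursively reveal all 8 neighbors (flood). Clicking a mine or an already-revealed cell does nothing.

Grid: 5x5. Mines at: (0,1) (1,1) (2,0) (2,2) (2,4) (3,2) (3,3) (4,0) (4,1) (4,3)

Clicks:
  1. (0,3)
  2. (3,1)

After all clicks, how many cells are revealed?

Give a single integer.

Click 1 (0,3) count=0: revealed 6 new [(0,2) (0,3) (0,4) (1,2) (1,3) (1,4)] -> total=6
Click 2 (3,1) count=5: revealed 1 new [(3,1)] -> total=7

Answer: 7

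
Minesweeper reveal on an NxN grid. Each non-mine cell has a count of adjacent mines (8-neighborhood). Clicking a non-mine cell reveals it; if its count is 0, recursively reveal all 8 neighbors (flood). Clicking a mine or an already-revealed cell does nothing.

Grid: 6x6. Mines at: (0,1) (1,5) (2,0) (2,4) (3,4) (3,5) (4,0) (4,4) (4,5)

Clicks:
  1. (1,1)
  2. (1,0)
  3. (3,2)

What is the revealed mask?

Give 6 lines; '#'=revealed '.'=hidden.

Answer: ......
####..
.###..
.###..
.###..
.###..

Derivation:
Click 1 (1,1) count=2: revealed 1 new [(1,1)] -> total=1
Click 2 (1,0) count=2: revealed 1 new [(1,0)] -> total=2
Click 3 (3,2) count=0: revealed 14 new [(1,2) (1,3) (2,1) (2,2) (2,3) (3,1) (3,2) (3,3) (4,1) (4,2) (4,3) (5,1) (5,2) (5,3)] -> total=16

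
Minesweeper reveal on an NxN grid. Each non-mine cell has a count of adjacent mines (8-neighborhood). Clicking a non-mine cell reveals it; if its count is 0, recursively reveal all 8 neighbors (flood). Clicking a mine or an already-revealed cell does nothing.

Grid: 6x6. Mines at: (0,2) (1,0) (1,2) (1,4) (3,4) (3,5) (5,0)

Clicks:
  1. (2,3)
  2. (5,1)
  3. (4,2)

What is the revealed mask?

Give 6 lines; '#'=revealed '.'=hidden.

Answer: ......
......
####..
####..
######
.#####

Derivation:
Click 1 (2,3) count=3: revealed 1 new [(2,3)] -> total=1
Click 2 (5,1) count=1: revealed 1 new [(5,1)] -> total=2
Click 3 (4,2) count=0: revealed 17 new [(2,0) (2,1) (2,2) (3,0) (3,1) (3,2) (3,3) (4,0) (4,1) (4,2) (4,3) (4,4) (4,5) (5,2) (5,3) (5,4) (5,5)] -> total=19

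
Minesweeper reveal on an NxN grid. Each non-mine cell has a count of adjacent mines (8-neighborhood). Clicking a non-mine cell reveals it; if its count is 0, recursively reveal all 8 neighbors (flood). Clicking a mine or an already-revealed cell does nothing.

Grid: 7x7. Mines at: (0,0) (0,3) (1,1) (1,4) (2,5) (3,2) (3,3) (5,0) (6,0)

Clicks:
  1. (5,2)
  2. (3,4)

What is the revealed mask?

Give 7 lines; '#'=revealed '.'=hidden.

Answer: .......
.......
.......
....###
.######
.######
.######

Derivation:
Click 1 (5,2) count=0: revealed 21 new [(3,4) (3,5) (3,6) (4,1) (4,2) (4,3) (4,4) (4,5) (4,6) (5,1) (5,2) (5,3) (5,4) (5,5) (5,6) (6,1) (6,2) (6,3) (6,4) (6,5) (6,6)] -> total=21
Click 2 (3,4) count=2: revealed 0 new [(none)] -> total=21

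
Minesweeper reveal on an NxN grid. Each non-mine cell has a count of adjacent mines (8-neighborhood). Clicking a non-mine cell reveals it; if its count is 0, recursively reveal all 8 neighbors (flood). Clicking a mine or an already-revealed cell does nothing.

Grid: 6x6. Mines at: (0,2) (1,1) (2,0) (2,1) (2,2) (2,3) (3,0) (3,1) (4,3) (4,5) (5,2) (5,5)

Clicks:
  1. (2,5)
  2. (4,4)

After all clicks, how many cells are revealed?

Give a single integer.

Answer: 11

Derivation:
Click 1 (2,5) count=0: revealed 10 new [(0,3) (0,4) (0,5) (1,3) (1,4) (1,5) (2,4) (2,5) (3,4) (3,5)] -> total=10
Click 2 (4,4) count=3: revealed 1 new [(4,4)] -> total=11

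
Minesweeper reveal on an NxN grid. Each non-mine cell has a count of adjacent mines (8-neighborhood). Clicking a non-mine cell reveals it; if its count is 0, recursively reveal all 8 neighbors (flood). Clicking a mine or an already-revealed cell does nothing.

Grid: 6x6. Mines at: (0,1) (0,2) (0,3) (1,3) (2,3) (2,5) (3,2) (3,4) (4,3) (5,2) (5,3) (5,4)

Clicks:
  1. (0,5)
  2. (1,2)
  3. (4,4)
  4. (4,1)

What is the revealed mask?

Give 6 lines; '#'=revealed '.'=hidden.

Answer: ....##
..#.##
......
......
.#..#.
......

Derivation:
Click 1 (0,5) count=0: revealed 4 new [(0,4) (0,5) (1,4) (1,5)] -> total=4
Click 2 (1,2) count=5: revealed 1 new [(1,2)] -> total=5
Click 3 (4,4) count=4: revealed 1 new [(4,4)] -> total=6
Click 4 (4,1) count=2: revealed 1 new [(4,1)] -> total=7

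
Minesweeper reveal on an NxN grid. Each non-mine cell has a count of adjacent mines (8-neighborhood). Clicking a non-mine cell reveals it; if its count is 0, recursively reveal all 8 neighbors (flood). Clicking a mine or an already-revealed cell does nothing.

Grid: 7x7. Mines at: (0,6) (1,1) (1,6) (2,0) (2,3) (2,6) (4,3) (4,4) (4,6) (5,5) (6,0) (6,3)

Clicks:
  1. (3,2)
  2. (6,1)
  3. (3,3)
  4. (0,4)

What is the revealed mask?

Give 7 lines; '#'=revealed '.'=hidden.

Answer: ..####.
..####.
.......
..##...
.......
.......
.#.....

Derivation:
Click 1 (3,2) count=2: revealed 1 new [(3,2)] -> total=1
Click 2 (6,1) count=1: revealed 1 new [(6,1)] -> total=2
Click 3 (3,3) count=3: revealed 1 new [(3,3)] -> total=3
Click 4 (0,4) count=0: revealed 8 new [(0,2) (0,3) (0,4) (0,5) (1,2) (1,3) (1,4) (1,5)] -> total=11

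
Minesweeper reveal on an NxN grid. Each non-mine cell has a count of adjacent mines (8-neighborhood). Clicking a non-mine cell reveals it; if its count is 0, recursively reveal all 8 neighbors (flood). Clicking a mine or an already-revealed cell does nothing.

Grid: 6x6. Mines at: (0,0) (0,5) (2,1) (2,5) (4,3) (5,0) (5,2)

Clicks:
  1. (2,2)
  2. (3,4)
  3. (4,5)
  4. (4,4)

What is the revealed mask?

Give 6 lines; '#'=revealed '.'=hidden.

Answer: ......
......
..#...
....##
....##
....##

Derivation:
Click 1 (2,2) count=1: revealed 1 new [(2,2)] -> total=1
Click 2 (3,4) count=2: revealed 1 new [(3,4)] -> total=2
Click 3 (4,5) count=0: revealed 5 new [(3,5) (4,4) (4,5) (5,4) (5,5)] -> total=7
Click 4 (4,4) count=1: revealed 0 new [(none)] -> total=7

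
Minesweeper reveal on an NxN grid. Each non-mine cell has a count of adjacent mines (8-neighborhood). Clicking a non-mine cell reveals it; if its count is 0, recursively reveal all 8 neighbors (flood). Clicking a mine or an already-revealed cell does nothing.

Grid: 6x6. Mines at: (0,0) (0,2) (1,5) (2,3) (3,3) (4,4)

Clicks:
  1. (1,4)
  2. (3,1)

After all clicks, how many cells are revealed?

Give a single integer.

Answer: 18

Derivation:
Click 1 (1,4) count=2: revealed 1 new [(1,4)] -> total=1
Click 2 (3,1) count=0: revealed 17 new [(1,0) (1,1) (1,2) (2,0) (2,1) (2,2) (3,0) (3,1) (3,2) (4,0) (4,1) (4,2) (4,3) (5,0) (5,1) (5,2) (5,3)] -> total=18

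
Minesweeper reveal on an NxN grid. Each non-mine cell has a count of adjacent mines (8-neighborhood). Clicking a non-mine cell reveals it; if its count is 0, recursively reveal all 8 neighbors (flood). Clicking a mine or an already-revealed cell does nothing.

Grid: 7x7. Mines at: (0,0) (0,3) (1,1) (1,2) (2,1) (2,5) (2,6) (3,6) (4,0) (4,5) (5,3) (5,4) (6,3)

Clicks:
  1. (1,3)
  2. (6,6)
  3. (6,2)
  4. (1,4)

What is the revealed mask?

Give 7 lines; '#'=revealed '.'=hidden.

Answer: .......
...##..
.......
.......
.......
.....##
..#..##

Derivation:
Click 1 (1,3) count=2: revealed 1 new [(1,3)] -> total=1
Click 2 (6,6) count=0: revealed 4 new [(5,5) (5,6) (6,5) (6,6)] -> total=5
Click 3 (6,2) count=2: revealed 1 new [(6,2)] -> total=6
Click 4 (1,4) count=2: revealed 1 new [(1,4)] -> total=7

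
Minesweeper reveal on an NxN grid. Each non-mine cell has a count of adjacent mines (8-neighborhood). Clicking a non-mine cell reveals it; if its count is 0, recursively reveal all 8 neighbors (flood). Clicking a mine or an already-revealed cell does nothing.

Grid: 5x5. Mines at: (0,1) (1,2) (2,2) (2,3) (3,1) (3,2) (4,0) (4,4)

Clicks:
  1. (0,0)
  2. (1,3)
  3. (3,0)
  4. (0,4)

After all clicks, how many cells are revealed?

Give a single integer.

Click 1 (0,0) count=1: revealed 1 new [(0,0)] -> total=1
Click 2 (1,3) count=3: revealed 1 new [(1,3)] -> total=2
Click 3 (3,0) count=2: revealed 1 new [(3,0)] -> total=3
Click 4 (0,4) count=0: revealed 3 new [(0,3) (0,4) (1,4)] -> total=6

Answer: 6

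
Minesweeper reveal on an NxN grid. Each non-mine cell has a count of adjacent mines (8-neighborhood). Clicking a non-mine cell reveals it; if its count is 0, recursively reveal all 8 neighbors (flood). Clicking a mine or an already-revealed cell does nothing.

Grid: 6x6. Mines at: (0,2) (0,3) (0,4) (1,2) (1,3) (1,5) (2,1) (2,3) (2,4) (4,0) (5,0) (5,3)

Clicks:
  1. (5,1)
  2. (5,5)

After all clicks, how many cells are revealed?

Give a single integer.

Click 1 (5,1) count=2: revealed 1 new [(5,1)] -> total=1
Click 2 (5,5) count=0: revealed 6 new [(3,4) (3,5) (4,4) (4,5) (5,4) (5,5)] -> total=7

Answer: 7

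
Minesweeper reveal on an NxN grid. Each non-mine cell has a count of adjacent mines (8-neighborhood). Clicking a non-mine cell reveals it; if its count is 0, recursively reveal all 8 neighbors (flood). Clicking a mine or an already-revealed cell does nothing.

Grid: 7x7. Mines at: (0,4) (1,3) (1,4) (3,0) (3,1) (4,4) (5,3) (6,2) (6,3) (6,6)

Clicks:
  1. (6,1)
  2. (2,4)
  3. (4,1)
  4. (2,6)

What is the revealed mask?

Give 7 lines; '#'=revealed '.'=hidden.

Answer: .....##
.....##
....###
.....##
.#...##
.....##
.#.....

Derivation:
Click 1 (6,1) count=1: revealed 1 new [(6,1)] -> total=1
Click 2 (2,4) count=2: revealed 1 new [(2,4)] -> total=2
Click 3 (4,1) count=2: revealed 1 new [(4,1)] -> total=3
Click 4 (2,6) count=0: revealed 12 new [(0,5) (0,6) (1,5) (1,6) (2,5) (2,6) (3,5) (3,6) (4,5) (4,6) (5,5) (5,6)] -> total=15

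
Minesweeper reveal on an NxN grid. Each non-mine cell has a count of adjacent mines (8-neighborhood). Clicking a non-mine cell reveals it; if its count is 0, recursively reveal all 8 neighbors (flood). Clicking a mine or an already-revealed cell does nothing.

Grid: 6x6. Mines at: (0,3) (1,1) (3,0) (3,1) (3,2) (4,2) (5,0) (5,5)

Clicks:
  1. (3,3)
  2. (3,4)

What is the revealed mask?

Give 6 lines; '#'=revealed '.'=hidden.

Answer: ....##
...###
...###
...###
...###
......

Derivation:
Click 1 (3,3) count=2: revealed 1 new [(3,3)] -> total=1
Click 2 (3,4) count=0: revealed 13 new [(0,4) (0,5) (1,3) (1,4) (1,5) (2,3) (2,4) (2,5) (3,4) (3,5) (4,3) (4,4) (4,5)] -> total=14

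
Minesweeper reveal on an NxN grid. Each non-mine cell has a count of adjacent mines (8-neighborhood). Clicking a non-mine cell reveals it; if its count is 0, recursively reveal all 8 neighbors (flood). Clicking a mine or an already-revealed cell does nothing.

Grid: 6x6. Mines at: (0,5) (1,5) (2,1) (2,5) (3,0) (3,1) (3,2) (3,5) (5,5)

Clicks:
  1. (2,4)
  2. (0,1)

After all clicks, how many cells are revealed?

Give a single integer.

Answer: 13

Derivation:
Click 1 (2,4) count=3: revealed 1 new [(2,4)] -> total=1
Click 2 (0,1) count=0: revealed 12 new [(0,0) (0,1) (0,2) (0,3) (0,4) (1,0) (1,1) (1,2) (1,3) (1,4) (2,2) (2,3)] -> total=13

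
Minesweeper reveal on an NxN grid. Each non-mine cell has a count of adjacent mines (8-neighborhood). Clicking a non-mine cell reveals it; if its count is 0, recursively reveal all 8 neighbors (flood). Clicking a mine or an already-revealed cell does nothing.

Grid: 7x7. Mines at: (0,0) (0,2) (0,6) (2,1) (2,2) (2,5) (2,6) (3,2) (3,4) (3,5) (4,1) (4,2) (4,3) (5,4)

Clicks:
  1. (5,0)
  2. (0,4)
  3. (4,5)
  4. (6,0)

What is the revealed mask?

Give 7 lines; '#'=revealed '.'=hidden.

Click 1 (5,0) count=1: revealed 1 new [(5,0)] -> total=1
Click 2 (0,4) count=0: revealed 6 new [(0,3) (0,4) (0,5) (1,3) (1,4) (1,5)] -> total=7
Click 3 (4,5) count=3: revealed 1 new [(4,5)] -> total=8
Click 4 (6,0) count=0: revealed 7 new [(5,1) (5,2) (5,3) (6,0) (6,1) (6,2) (6,3)] -> total=15

Answer: ...###.
...###.
.......
.......
.....#.
####...
####...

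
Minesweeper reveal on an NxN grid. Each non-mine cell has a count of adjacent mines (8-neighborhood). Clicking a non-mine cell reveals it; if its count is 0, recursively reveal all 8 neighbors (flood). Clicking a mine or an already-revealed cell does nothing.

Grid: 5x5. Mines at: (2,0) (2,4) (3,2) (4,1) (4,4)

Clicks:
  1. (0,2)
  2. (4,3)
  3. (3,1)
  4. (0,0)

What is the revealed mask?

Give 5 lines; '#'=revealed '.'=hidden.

Answer: #####
#####
.###.
.#...
...#.

Derivation:
Click 1 (0,2) count=0: revealed 13 new [(0,0) (0,1) (0,2) (0,3) (0,4) (1,0) (1,1) (1,2) (1,3) (1,4) (2,1) (2,2) (2,3)] -> total=13
Click 2 (4,3) count=2: revealed 1 new [(4,3)] -> total=14
Click 3 (3,1) count=3: revealed 1 new [(3,1)] -> total=15
Click 4 (0,0) count=0: revealed 0 new [(none)] -> total=15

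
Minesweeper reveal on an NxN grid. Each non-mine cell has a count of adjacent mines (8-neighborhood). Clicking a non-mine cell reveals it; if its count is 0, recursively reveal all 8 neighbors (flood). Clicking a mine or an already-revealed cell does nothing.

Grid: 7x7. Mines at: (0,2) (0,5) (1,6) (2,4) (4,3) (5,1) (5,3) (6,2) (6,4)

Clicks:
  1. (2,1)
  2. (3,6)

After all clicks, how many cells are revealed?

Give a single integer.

Click 1 (2,1) count=0: revealed 17 new [(0,0) (0,1) (1,0) (1,1) (1,2) (1,3) (2,0) (2,1) (2,2) (2,3) (3,0) (3,1) (3,2) (3,3) (4,0) (4,1) (4,2)] -> total=17
Click 2 (3,6) count=0: revealed 13 new [(2,5) (2,6) (3,4) (3,5) (3,6) (4,4) (4,5) (4,6) (5,4) (5,5) (5,6) (6,5) (6,6)] -> total=30

Answer: 30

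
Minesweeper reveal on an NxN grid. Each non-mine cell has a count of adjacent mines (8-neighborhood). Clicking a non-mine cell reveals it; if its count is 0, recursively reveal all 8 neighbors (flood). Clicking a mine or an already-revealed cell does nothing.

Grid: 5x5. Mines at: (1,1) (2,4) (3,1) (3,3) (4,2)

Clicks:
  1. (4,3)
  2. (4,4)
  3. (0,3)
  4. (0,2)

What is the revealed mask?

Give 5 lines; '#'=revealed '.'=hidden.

Click 1 (4,3) count=2: revealed 1 new [(4,3)] -> total=1
Click 2 (4,4) count=1: revealed 1 new [(4,4)] -> total=2
Click 3 (0,3) count=0: revealed 6 new [(0,2) (0,3) (0,4) (1,2) (1,3) (1,4)] -> total=8
Click 4 (0,2) count=1: revealed 0 new [(none)] -> total=8

Answer: ..###
..###
.....
.....
...##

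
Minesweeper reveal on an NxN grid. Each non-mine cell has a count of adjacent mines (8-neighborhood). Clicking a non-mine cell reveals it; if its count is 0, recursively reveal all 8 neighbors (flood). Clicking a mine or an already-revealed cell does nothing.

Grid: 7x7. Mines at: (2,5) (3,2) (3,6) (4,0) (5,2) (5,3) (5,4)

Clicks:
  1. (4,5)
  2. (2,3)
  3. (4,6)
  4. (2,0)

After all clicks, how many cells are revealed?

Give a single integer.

Click 1 (4,5) count=2: revealed 1 new [(4,5)] -> total=1
Click 2 (2,3) count=1: revealed 1 new [(2,3)] -> total=2
Click 3 (4,6) count=1: revealed 1 new [(4,6)] -> total=3
Click 4 (2,0) count=0: revealed 20 new [(0,0) (0,1) (0,2) (0,3) (0,4) (0,5) (0,6) (1,0) (1,1) (1,2) (1,3) (1,4) (1,5) (1,6) (2,0) (2,1) (2,2) (2,4) (3,0) (3,1)] -> total=23

Answer: 23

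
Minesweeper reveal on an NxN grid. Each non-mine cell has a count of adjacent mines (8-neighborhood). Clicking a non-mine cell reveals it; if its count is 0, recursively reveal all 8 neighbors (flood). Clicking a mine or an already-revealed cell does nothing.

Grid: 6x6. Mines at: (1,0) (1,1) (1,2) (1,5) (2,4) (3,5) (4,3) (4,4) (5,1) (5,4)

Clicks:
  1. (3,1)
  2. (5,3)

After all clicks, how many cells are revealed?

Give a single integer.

Answer: 10

Derivation:
Click 1 (3,1) count=0: revealed 9 new [(2,0) (2,1) (2,2) (3,0) (3,1) (3,2) (4,0) (4,1) (4,2)] -> total=9
Click 2 (5,3) count=3: revealed 1 new [(5,3)] -> total=10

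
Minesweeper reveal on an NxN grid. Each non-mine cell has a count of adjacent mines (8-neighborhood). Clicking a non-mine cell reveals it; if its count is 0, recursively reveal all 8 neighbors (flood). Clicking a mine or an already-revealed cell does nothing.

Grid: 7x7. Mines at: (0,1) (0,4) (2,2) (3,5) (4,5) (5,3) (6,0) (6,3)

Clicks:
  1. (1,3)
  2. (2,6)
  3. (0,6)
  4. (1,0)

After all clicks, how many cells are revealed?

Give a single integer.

Click 1 (1,3) count=2: revealed 1 new [(1,3)] -> total=1
Click 2 (2,6) count=1: revealed 1 new [(2,6)] -> total=2
Click 3 (0,6) count=0: revealed 5 new [(0,5) (0,6) (1,5) (1,6) (2,5)] -> total=7
Click 4 (1,0) count=1: revealed 1 new [(1,0)] -> total=8

Answer: 8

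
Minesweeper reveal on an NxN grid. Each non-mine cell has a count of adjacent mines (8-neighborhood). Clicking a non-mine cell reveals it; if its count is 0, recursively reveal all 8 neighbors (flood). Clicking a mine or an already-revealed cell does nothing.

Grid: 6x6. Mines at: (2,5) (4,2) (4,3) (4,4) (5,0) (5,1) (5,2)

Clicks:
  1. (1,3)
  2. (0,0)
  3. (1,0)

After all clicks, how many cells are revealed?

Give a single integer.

Click 1 (1,3) count=0: revealed 24 new [(0,0) (0,1) (0,2) (0,3) (0,4) (0,5) (1,0) (1,1) (1,2) (1,3) (1,4) (1,5) (2,0) (2,1) (2,2) (2,3) (2,4) (3,0) (3,1) (3,2) (3,3) (3,4) (4,0) (4,1)] -> total=24
Click 2 (0,0) count=0: revealed 0 new [(none)] -> total=24
Click 3 (1,0) count=0: revealed 0 new [(none)] -> total=24

Answer: 24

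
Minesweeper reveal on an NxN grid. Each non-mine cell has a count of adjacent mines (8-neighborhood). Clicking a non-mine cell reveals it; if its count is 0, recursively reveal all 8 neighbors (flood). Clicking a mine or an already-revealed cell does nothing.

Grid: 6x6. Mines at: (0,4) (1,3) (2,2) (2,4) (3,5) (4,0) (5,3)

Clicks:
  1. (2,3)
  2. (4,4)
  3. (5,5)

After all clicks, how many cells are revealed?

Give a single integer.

Answer: 5

Derivation:
Click 1 (2,3) count=3: revealed 1 new [(2,3)] -> total=1
Click 2 (4,4) count=2: revealed 1 new [(4,4)] -> total=2
Click 3 (5,5) count=0: revealed 3 new [(4,5) (5,4) (5,5)] -> total=5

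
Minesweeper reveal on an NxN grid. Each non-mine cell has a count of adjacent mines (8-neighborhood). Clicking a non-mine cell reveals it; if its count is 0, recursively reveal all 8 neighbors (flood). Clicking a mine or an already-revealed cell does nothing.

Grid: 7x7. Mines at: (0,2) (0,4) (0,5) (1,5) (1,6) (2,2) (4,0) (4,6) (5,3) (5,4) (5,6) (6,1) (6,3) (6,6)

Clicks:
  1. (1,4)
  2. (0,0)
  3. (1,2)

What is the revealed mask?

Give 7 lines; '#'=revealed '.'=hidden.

Answer: ##.....
###.#..
##.....
##.....
.......
.......
.......

Derivation:
Click 1 (1,4) count=3: revealed 1 new [(1,4)] -> total=1
Click 2 (0,0) count=0: revealed 8 new [(0,0) (0,1) (1,0) (1,1) (2,0) (2,1) (3,0) (3,1)] -> total=9
Click 3 (1,2) count=2: revealed 1 new [(1,2)] -> total=10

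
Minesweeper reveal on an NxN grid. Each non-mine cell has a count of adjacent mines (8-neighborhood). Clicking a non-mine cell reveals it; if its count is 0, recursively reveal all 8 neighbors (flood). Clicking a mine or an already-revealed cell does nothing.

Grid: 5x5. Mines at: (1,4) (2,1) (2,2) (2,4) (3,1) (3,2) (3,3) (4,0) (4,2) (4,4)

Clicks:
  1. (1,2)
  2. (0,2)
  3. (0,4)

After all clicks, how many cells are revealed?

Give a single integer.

Click 1 (1,2) count=2: revealed 1 new [(1,2)] -> total=1
Click 2 (0,2) count=0: revealed 7 new [(0,0) (0,1) (0,2) (0,3) (1,0) (1,1) (1,3)] -> total=8
Click 3 (0,4) count=1: revealed 1 new [(0,4)] -> total=9

Answer: 9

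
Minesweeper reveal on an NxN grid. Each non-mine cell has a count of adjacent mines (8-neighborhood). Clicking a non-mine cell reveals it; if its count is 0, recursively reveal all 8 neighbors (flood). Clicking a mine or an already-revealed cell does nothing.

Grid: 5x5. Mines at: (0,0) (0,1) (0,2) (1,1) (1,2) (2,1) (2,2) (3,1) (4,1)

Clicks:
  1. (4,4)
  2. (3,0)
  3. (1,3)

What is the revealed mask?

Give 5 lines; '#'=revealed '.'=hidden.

Click 1 (4,4) count=0: revealed 12 new [(0,3) (0,4) (1,3) (1,4) (2,3) (2,4) (3,2) (3,3) (3,4) (4,2) (4,3) (4,4)] -> total=12
Click 2 (3,0) count=3: revealed 1 new [(3,0)] -> total=13
Click 3 (1,3) count=3: revealed 0 new [(none)] -> total=13

Answer: ...##
...##
...##
#.###
..###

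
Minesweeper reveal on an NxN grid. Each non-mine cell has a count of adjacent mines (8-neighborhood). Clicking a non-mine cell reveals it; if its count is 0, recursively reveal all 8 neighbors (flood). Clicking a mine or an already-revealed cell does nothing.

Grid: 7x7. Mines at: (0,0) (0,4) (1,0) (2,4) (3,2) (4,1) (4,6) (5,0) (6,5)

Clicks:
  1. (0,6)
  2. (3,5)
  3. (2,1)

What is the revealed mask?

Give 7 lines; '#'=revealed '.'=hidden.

Answer: .....##
.....##
.#...##
.....##
.......
.......
.......

Derivation:
Click 1 (0,6) count=0: revealed 8 new [(0,5) (0,6) (1,5) (1,6) (2,5) (2,6) (3,5) (3,6)] -> total=8
Click 2 (3,5) count=2: revealed 0 new [(none)] -> total=8
Click 3 (2,1) count=2: revealed 1 new [(2,1)] -> total=9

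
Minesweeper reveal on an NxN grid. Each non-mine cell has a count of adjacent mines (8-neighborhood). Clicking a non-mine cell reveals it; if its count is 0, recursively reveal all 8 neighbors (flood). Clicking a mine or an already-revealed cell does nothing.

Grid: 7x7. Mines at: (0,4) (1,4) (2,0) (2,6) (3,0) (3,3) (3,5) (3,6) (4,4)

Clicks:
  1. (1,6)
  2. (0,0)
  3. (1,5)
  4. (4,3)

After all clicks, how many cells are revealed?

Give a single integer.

Answer: 14

Derivation:
Click 1 (1,6) count=1: revealed 1 new [(1,6)] -> total=1
Click 2 (0,0) count=0: revealed 11 new [(0,0) (0,1) (0,2) (0,3) (1,0) (1,1) (1,2) (1,3) (2,1) (2,2) (2,3)] -> total=12
Click 3 (1,5) count=3: revealed 1 new [(1,5)] -> total=13
Click 4 (4,3) count=2: revealed 1 new [(4,3)] -> total=14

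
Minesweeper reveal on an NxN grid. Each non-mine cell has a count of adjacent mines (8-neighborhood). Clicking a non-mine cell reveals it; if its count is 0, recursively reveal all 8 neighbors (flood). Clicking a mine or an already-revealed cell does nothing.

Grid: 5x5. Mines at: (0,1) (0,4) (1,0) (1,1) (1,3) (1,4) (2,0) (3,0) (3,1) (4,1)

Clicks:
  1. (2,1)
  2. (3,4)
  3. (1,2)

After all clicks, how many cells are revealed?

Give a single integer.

Click 1 (2,1) count=5: revealed 1 new [(2,1)] -> total=1
Click 2 (3,4) count=0: revealed 9 new [(2,2) (2,3) (2,4) (3,2) (3,3) (3,4) (4,2) (4,3) (4,4)] -> total=10
Click 3 (1,2) count=3: revealed 1 new [(1,2)] -> total=11

Answer: 11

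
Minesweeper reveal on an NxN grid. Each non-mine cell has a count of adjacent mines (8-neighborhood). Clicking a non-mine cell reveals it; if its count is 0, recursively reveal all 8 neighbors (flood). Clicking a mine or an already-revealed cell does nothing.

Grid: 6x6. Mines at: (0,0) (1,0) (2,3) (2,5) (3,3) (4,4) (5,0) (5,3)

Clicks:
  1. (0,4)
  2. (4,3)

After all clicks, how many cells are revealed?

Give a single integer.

Answer: 11

Derivation:
Click 1 (0,4) count=0: revealed 10 new [(0,1) (0,2) (0,3) (0,4) (0,5) (1,1) (1,2) (1,3) (1,4) (1,5)] -> total=10
Click 2 (4,3) count=3: revealed 1 new [(4,3)] -> total=11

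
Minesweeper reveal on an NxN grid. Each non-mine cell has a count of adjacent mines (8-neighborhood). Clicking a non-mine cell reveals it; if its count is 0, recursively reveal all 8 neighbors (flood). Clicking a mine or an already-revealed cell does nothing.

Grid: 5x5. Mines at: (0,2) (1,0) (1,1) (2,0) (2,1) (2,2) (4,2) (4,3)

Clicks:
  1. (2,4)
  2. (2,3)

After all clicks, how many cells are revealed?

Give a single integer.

Click 1 (2,4) count=0: revealed 8 new [(0,3) (0,4) (1,3) (1,4) (2,3) (2,4) (3,3) (3,4)] -> total=8
Click 2 (2,3) count=1: revealed 0 new [(none)] -> total=8

Answer: 8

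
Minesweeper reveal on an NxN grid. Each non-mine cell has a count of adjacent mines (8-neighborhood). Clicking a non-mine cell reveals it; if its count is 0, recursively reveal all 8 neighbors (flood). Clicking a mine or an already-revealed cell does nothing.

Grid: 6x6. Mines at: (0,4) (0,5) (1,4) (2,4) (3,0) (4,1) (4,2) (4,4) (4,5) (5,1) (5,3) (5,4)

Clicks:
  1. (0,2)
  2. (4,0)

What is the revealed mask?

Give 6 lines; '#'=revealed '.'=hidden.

Click 1 (0,2) count=0: revealed 15 new [(0,0) (0,1) (0,2) (0,3) (1,0) (1,1) (1,2) (1,3) (2,0) (2,1) (2,2) (2,3) (3,1) (3,2) (3,3)] -> total=15
Click 2 (4,0) count=3: revealed 1 new [(4,0)] -> total=16

Answer: ####..
####..
####..
.###..
#.....
......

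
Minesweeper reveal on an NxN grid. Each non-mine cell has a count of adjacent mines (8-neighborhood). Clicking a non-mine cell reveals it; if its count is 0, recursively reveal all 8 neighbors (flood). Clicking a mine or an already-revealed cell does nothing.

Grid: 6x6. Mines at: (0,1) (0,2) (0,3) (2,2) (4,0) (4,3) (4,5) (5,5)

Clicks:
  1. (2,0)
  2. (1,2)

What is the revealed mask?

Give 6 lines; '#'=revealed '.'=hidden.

Answer: ......
###...
##....
##....
......
......

Derivation:
Click 1 (2,0) count=0: revealed 6 new [(1,0) (1,1) (2,0) (2,1) (3,0) (3,1)] -> total=6
Click 2 (1,2) count=4: revealed 1 new [(1,2)] -> total=7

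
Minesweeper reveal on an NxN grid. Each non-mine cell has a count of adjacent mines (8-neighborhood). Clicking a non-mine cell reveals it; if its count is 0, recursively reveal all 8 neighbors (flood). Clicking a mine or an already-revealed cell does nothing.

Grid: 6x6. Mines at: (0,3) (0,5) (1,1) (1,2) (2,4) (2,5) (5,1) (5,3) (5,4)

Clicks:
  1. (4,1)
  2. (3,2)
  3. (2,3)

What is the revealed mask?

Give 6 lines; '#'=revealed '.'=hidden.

Click 1 (4,1) count=1: revealed 1 new [(4,1)] -> total=1
Click 2 (3,2) count=0: revealed 11 new [(2,0) (2,1) (2,2) (2,3) (3,0) (3,1) (3,2) (3,3) (4,0) (4,2) (4,3)] -> total=12
Click 3 (2,3) count=2: revealed 0 new [(none)] -> total=12

Answer: ......
......
####..
####..
####..
......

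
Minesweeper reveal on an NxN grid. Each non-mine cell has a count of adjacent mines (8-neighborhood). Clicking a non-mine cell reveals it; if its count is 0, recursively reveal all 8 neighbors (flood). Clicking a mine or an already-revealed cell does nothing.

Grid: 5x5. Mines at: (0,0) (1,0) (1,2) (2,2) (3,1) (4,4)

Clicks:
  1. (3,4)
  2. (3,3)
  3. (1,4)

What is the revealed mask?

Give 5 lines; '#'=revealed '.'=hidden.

Answer: ...##
...##
...##
...##
.....

Derivation:
Click 1 (3,4) count=1: revealed 1 new [(3,4)] -> total=1
Click 2 (3,3) count=2: revealed 1 new [(3,3)] -> total=2
Click 3 (1,4) count=0: revealed 6 new [(0,3) (0,4) (1,3) (1,4) (2,3) (2,4)] -> total=8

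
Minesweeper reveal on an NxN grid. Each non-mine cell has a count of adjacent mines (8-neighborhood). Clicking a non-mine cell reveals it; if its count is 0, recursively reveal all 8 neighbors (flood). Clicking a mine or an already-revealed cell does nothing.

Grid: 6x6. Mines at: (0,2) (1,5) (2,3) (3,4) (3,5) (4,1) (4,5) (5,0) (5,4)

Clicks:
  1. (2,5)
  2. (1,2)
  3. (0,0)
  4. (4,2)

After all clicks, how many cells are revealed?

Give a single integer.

Answer: 13

Derivation:
Click 1 (2,5) count=3: revealed 1 new [(2,5)] -> total=1
Click 2 (1,2) count=2: revealed 1 new [(1,2)] -> total=2
Click 3 (0,0) count=0: revealed 10 new [(0,0) (0,1) (1,0) (1,1) (2,0) (2,1) (2,2) (3,0) (3,1) (3,2)] -> total=12
Click 4 (4,2) count=1: revealed 1 new [(4,2)] -> total=13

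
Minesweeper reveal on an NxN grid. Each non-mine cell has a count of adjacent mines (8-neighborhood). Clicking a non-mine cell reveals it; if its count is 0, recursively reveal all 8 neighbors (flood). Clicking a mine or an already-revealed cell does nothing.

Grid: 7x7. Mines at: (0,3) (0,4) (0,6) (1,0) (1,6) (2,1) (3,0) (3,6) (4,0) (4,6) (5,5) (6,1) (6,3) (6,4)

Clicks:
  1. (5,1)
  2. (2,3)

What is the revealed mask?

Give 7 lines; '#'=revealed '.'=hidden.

Click 1 (5,1) count=2: revealed 1 new [(5,1)] -> total=1
Click 2 (2,3) count=0: revealed 21 new [(1,2) (1,3) (1,4) (1,5) (2,2) (2,3) (2,4) (2,5) (3,1) (3,2) (3,3) (3,4) (3,5) (4,1) (4,2) (4,3) (4,4) (4,5) (5,2) (5,3) (5,4)] -> total=22

Answer: .......
..####.
..####.
.#####.
.#####.
.####..
.......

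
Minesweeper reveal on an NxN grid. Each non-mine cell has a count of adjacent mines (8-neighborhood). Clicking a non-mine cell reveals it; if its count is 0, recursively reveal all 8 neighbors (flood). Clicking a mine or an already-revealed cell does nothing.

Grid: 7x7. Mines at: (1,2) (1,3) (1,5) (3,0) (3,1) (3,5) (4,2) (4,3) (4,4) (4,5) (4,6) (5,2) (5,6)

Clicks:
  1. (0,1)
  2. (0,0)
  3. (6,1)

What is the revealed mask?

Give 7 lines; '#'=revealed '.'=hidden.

Click 1 (0,1) count=1: revealed 1 new [(0,1)] -> total=1
Click 2 (0,0) count=0: revealed 5 new [(0,0) (1,0) (1,1) (2,0) (2,1)] -> total=6
Click 3 (6,1) count=1: revealed 1 new [(6,1)] -> total=7

Answer: ##.....
##.....
##.....
.......
.......
.......
.#.....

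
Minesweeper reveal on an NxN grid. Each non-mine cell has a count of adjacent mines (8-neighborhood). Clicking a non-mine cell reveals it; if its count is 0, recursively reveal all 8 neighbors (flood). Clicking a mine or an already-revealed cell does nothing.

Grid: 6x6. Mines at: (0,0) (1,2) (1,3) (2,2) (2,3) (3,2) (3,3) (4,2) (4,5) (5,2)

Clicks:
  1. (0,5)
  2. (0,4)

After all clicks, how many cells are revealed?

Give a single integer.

Answer: 8

Derivation:
Click 1 (0,5) count=0: revealed 8 new [(0,4) (0,5) (1,4) (1,5) (2,4) (2,5) (3,4) (3,5)] -> total=8
Click 2 (0,4) count=1: revealed 0 new [(none)] -> total=8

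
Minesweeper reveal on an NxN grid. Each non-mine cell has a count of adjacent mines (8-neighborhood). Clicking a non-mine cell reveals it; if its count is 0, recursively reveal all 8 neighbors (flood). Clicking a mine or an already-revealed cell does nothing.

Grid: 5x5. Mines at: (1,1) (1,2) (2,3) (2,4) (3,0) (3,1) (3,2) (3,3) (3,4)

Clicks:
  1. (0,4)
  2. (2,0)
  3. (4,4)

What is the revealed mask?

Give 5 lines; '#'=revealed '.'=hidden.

Click 1 (0,4) count=0: revealed 4 new [(0,3) (0,4) (1,3) (1,4)] -> total=4
Click 2 (2,0) count=3: revealed 1 new [(2,0)] -> total=5
Click 3 (4,4) count=2: revealed 1 new [(4,4)] -> total=6

Answer: ...##
...##
#....
.....
....#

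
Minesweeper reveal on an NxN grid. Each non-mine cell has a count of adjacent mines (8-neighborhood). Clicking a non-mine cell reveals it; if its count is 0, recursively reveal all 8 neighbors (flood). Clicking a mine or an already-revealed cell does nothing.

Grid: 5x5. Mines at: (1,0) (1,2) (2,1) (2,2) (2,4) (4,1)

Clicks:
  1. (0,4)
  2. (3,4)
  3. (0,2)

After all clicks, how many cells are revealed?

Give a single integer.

Answer: 6

Derivation:
Click 1 (0,4) count=0: revealed 4 new [(0,3) (0,4) (1,3) (1,4)] -> total=4
Click 2 (3,4) count=1: revealed 1 new [(3,4)] -> total=5
Click 3 (0,2) count=1: revealed 1 new [(0,2)] -> total=6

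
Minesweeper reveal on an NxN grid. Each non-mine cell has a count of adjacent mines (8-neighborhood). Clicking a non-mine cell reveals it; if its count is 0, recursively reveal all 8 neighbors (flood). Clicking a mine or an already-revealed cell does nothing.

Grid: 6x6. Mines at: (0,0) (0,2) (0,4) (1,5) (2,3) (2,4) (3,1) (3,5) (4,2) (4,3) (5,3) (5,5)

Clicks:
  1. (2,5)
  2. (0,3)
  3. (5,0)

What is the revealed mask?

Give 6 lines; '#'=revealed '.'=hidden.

Click 1 (2,5) count=3: revealed 1 new [(2,5)] -> total=1
Click 2 (0,3) count=2: revealed 1 new [(0,3)] -> total=2
Click 3 (5,0) count=0: revealed 4 new [(4,0) (4,1) (5,0) (5,1)] -> total=6

Answer: ...#..
......
.....#
......
##....
##....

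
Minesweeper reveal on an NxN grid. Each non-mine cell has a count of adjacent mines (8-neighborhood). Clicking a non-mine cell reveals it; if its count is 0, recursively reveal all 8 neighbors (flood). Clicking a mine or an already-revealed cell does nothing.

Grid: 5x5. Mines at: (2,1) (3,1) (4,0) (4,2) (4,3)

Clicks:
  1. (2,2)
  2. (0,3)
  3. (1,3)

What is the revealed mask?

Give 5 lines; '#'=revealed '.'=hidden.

Click 1 (2,2) count=2: revealed 1 new [(2,2)] -> total=1
Click 2 (0,3) count=0: revealed 15 new [(0,0) (0,1) (0,2) (0,3) (0,4) (1,0) (1,1) (1,2) (1,3) (1,4) (2,3) (2,4) (3,2) (3,3) (3,4)] -> total=16
Click 3 (1,3) count=0: revealed 0 new [(none)] -> total=16

Answer: #####
#####
..###
..###
.....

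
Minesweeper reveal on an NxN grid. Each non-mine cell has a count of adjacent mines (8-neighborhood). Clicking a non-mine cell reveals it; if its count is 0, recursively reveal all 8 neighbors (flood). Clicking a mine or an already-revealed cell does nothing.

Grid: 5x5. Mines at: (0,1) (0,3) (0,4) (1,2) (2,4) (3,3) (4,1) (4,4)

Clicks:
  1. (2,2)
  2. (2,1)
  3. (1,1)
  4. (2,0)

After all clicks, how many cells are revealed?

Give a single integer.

Answer: 7

Derivation:
Click 1 (2,2) count=2: revealed 1 new [(2,2)] -> total=1
Click 2 (2,1) count=1: revealed 1 new [(2,1)] -> total=2
Click 3 (1,1) count=2: revealed 1 new [(1,1)] -> total=3
Click 4 (2,0) count=0: revealed 4 new [(1,0) (2,0) (3,0) (3,1)] -> total=7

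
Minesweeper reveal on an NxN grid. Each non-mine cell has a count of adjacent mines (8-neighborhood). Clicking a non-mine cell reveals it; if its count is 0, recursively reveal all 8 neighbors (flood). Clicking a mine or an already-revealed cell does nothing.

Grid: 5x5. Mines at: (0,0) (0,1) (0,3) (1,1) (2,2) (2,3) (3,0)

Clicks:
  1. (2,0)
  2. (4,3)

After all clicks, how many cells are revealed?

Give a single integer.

Answer: 9

Derivation:
Click 1 (2,0) count=2: revealed 1 new [(2,0)] -> total=1
Click 2 (4,3) count=0: revealed 8 new [(3,1) (3,2) (3,3) (3,4) (4,1) (4,2) (4,3) (4,4)] -> total=9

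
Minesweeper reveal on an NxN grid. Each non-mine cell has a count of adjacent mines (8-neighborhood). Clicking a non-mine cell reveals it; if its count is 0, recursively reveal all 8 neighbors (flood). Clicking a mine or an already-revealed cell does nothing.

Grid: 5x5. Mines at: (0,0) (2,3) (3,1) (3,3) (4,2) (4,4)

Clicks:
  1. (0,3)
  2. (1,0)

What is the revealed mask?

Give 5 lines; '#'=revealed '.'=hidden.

Click 1 (0,3) count=0: revealed 8 new [(0,1) (0,2) (0,3) (0,4) (1,1) (1,2) (1,3) (1,4)] -> total=8
Click 2 (1,0) count=1: revealed 1 new [(1,0)] -> total=9

Answer: .####
#####
.....
.....
.....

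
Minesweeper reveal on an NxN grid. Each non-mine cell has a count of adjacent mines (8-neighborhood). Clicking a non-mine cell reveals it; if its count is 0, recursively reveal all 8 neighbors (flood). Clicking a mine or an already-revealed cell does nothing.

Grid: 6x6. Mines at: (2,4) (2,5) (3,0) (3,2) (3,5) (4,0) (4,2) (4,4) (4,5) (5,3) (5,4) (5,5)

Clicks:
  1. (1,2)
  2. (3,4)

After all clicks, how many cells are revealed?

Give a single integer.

Click 1 (1,2) count=0: revealed 16 new [(0,0) (0,1) (0,2) (0,3) (0,4) (0,5) (1,0) (1,1) (1,2) (1,3) (1,4) (1,5) (2,0) (2,1) (2,2) (2,3)] -> total=16
Click 2 (3,4) count=5: revealed 1 new [(3,4)] -> total=17

Answer: 17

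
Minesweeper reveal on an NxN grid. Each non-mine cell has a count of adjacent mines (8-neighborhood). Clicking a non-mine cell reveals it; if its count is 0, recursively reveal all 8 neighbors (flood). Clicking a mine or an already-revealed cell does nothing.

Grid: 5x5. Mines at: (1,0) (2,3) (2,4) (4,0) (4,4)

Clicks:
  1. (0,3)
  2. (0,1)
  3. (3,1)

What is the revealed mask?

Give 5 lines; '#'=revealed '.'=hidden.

Answer: .####
.####
.....
.#...
.....

Derivation:
Click 1 (0,3) count=0: revealed 8 new [(0,1) (0,2) (0,3) (0,4) (1,1) (1,2) (1,3) (1,4)] -> total=8
Click 2 (0,1) count=1: revealed 0 new [(none)] -> total=8
Click 3 (3,1) count=1: revealed 1 new [(3,1)] -> total=9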